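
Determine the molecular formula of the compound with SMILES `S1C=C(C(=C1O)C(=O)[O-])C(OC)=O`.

C7H5O5S-

Heavy atoms from the SMILES: 7 C, 5 O, 1 S.
Implicit hydrogens by atom environment:
  3 × C (aromatic): no H
  3 × O: no H
  2 × C: no H
  1 × C: 3 H
  1 × C (aromatic): 1 H
  1 × O: 1 H
  1 × O (charge -1): no H
  1 × S (aromatic): no H
  Total hydrogens = 5.
Net charge -1.
Molecular formula: C7H5O5S-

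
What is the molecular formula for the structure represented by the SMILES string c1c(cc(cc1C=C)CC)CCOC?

Heavy atoms from the SMILES: 13 C, 1 O.
Implicit hydrogens by atom environment:
  4 × C: 2 H each → 8
  3 × C (aromatic): 1 H each → 3
  3 × C (aromatic): no H
  2 × C: 3 H each → 6
  1 × C: 1 H
  1 × O: no H
  Total hydrogens = 18.
Molecular formula: C13H18O

C13H18O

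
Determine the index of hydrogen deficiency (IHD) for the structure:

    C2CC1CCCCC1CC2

2

Molecular formula from the SMILES: C10H18.
DoU = (2C + 2 + N − H − X)/2 = (2·10 + 2 + 0 − 18 − 0)/2 = 4/2 = 2.
(Structurally: 2 ring(s) + 0 π bond(s) = 2.)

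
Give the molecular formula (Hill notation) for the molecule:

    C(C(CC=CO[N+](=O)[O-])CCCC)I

Heavy atoms from the SMILES: 9 C, 1 I, 1 N, 3 O.
Implicit hydrogens by atom environment:
  5 × C: 2 H each → 10
  3 × C: 1 H each → 3
  2 × O: no H
  1 × C: 3 H
  1 × I: no H
  1 × N (charge +1): no H
  1 × O (charge -1): no H
  Total hydrogens = 16.
Molecular formula: C9H16INO3

C9H16INO3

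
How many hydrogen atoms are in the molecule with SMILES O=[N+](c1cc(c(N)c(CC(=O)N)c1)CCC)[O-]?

Hydrogens are implicit in SMILES; fill each atom to its normal valence:
  4 × C (aromatic): no H
  3 × C: 2 H each → 6
  2 × C (aromatic): 1 H each → 2
  2 × N: 2 H each → 4
  2 × O: no H
  1 × C: 3 H
  1 × C: no H
  1 × N (charge +1): no H
  1 × O (charge -1): no H
  Total hydrogens = 15.

15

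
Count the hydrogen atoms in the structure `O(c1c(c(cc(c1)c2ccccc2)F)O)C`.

Hydrogens are implicit in SMILES; fill each atom to its normal valence:
  7 × C (aromatic): 1 H each → 7
  5 × C (aromatic): no H
  1 × C: 3 H
  1 × F: no H
  1 × O: 1 H
  1 × O: no H
  Total hydrogens = 11.

11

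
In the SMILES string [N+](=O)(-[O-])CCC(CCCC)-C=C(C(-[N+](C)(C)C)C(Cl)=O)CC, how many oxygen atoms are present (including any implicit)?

3

The symbol for oxygen appears 3 times in the SMILES.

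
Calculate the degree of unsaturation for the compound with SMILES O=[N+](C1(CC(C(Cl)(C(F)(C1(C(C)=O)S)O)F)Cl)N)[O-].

Molecular formula from the SMILES: C8H10Cl2F2N2O4S.
DoU = (2C + 2 + N − H − X)/2 = (2·8 + 2 + 2 − 10 − 4)/2 = 6/2 = 3.
(Structurally: 1 ring(s) + 2 π bond(s) = 3.)

3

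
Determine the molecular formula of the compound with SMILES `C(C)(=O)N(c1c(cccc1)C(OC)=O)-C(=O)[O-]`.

C11H10NO5-

Heavy atoms from the SMILES: 11 C, 1 N, 5 O.
Implicit hydrogens by atom environment:
  4 × C (aromatic): 1 H each → 4
  4 × O: no H
  3 × C: no H
  2 × C: 3 H each → 6
  2 × C (aromatic): no H
  1 × N: no H
  1 × O (charge -1): no H
  Total hydrogens = 10.
Net charge -1.
Molecular formula: C11H10NO5-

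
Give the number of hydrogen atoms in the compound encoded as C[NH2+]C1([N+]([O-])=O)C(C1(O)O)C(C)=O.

11

Hydrogens are implicit in SMILES; fill each atom to its normal valence:
  3 × C: no H
  2 × C: 3 H each → 6
  2 × O: 1 H each → 2
  2 × O: no H
  1 × C: 1 H
  1 × N (charge +1): 2 H
  1 × N (charge +1): no H
  1 × O (charge -1): no H
  Total hydrogens = 11.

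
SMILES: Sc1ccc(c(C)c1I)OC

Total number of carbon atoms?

The symbol for carbon appears 8 times in the SMILES. Lowercase c denotes aromatic carbon and counts toward C.

8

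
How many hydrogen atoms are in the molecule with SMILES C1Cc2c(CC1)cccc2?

12

Hydrogens are implicit in SMILES; fill each atom to its normal valence:
  4 × C: 2 H each → 8
  4 × C (aromatic): 1 H each → 4
  2 × C (aromatic): no H
  Total hydrogens = 12.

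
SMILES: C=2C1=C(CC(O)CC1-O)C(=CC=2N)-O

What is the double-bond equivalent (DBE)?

Molecular formula from the SMILES: C10H13NO3.
DoU = (2C + 2 + N − H − X)/2 = (2·10 + 2 + 1 − 13 − 0)/2 = 10/2 = 5.
(Structurally: 2 ring(s) + 3 π bond(s) = 5.)

5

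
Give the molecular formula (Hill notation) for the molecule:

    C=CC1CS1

Heavy atoms from the SMILES: 4 C, 1 S.
Implicit hydrogens by atom environment:
  2 × C: 2 H each → 4
  2 × C: 1 H each → 2
  1 × S: no H
  Total hydrogens = 6.
Molecular formula: C4H6S

C4H6S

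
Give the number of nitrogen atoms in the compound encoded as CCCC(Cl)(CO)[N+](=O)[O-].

1

The symbol for nitrogen appears 1 time in the SMILES.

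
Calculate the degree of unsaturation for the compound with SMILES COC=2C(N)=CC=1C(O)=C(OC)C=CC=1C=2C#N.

Molecular formula from the SMILES: C13H12N2O3.
DoU = (2C + 2 + N − H − X)/2 = (2·13 + 2 + 2 − 12 − 0)/2 = 18/2 = 9.
(Structurally: 2 ring(s) + 7 π bond(s) = 9.)

9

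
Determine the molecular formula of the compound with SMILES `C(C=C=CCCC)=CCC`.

Heavy atoms from the SMILES: 10 C.
Implicit hydrogens by atom environment:
  4 × C: 1 H each → 4
  3 × C: 2 H each → 6
  2 × C: 3 H each → 6
  1 × C: no H
  Total hydrogens = 16.
Molecular formula: C10H16

C10H16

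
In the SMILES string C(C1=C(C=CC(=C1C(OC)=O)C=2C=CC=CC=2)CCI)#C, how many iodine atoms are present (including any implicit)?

The symbol for iodine appears 1 time in the SMILES.

1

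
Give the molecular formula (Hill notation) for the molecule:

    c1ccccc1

Heavy atoms from the SMILES: 6 C.
Implicit hydrogens by atom environment:
  6 × C (aromatic): 1 H each → 6
  Total hydrogens = 6.
Molecular formula: C6H6

C6H6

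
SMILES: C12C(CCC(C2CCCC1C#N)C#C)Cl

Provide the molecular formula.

Heavy atoms from the SMILES: 13 C, 1 Cl, 1 N.
Implicit hydrogens by atom environment:
  6 × C: 1 H each → 6
  5 × C: 2 H each → 10
  2 × C: no H
  1 × Cl: no H
  1 × N: no H
  Total hydrogens = 16.
Molecular formula: C13H16ClN

C13H16ClN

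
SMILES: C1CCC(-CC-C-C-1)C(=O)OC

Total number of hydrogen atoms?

18

Hydrogens are implicit in SMILES; fill each atom to its normal valence:
  7 × C: 2 H each → 14
  2 × O: no H
  1 × C: 3 H
  1 × C: 1 H
  1 × C: no H
  Total hydrogens = 18.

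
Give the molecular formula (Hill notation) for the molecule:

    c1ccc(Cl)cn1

C5H4ClN

Heavy atoms from the SMILES: 5 C, 1 Cl, 1 N.
Implicit hydrogens by atom environment:
  4 × C (aromatic): 1 H each → 4
  1 × C (aromatic): no H
  1 × Cl: no H
  1 × N (aromatic): no H
  Total hydrogens = 4.
Molecular formula: C5H4ClN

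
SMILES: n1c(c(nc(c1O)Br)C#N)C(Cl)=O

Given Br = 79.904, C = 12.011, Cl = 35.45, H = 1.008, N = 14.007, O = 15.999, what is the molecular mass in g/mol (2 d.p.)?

262.45

Molecular formula: C6HBrClN3O2.
M = 1×79.904 + 6×12.011 + 1×35.45 + 1×1.008 + 3×14.007 + 2×15.999 = 262.45 g/mol.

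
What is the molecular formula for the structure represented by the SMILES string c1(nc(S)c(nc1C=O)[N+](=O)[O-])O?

C5H3N3O4S

Heavy atoms from the SMILES: 5 C, 3 N, 4 O, 1 S.
Implicit hydrogens by atom environment:
  4 × C (aromatic): no H
  2 × N (aromatic): no H
  2 × O: no H
  1 × C: 1 H
  1 × N (charge +1): no H
  1 × O: 1 H
  1 × O (charge -1): no H
  1 × S: 1 H
  Total hydrogens = 3.
Molecular formula: C5H3N3O4S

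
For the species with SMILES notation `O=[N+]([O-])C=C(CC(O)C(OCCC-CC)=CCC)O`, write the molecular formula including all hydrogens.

C13H23NO5

Heavy atoms from the SMILES: 13 C, 1 N, 5 O.
Implicit hydrogens by atom environment:
  6 × C: 2 H each → 12
  3 × C: 1 H each → 3
  2 × C: 3 H each → 6
  2 × C: no H
  2 × O: 1 H each → 2
  2 × O: no H
  1 × N (charge +1): no H
  1 × O (charge -1): no H
  Total hydrogens = 23.
Molecular formula: C13H23NO5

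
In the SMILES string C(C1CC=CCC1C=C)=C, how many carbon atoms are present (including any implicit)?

10

The symbol for carbon appears 10 times in the SMILES.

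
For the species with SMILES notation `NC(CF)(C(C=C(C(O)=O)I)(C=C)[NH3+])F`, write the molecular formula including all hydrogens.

C8H12F2IN2O2+

Heavy atoms from the SMILES: 8 C, 2 F, 1 I, 2 N, 2 O.
Implicit hydrogens by atom environment:
  4 × C: no H
  2 × C: 2 H each → 4
  2 × C: 1 H each → 2
  2 × F: no H
  1 × I: no H
  1 × N (charge +1): 3 H
  1 × N: 2 H
  1 × O: 1 H
  1 × O: no H
  Total hydrogens = 12.
Net charge +1.
Molecular formula: C8H12F2IN2O2+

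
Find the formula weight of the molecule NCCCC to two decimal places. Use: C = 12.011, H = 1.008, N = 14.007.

73.14

Molecular formula: C4H11N.
M = 4×12.011 + 11×1.008 + 1×14.007 = 73.14 g/mol.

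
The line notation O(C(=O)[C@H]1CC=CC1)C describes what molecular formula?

Heavy atoms from the SMILES: 7 C, 2 O.
Implicit hydrogens by atom environment:
  3 × C: 1 H each → 3
  2 × C: 2 H each → 4
  2 × O: no H
  1 × C: 3 H
  1 × C: no H
  Total hydrogens = 10.
Molecular formula: C7H10O2

C7H10O2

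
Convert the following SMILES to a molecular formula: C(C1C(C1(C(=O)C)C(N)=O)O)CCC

Heavy atoms from the SMILES: 10 C, 1 N, 3 O.
Implicit hydrogens by atom environment:
  3 × C: 2 H each → 6
  3 × C: no H
  2 × C: 3 H each → 6
  2 × C: 1 H each → 2
  2 × O: no H
  1 × N: 2 H
  1 × O: 1 H
  Total hydrogens = 17.
Molecular formula: C10H17NO3

C10H17NO3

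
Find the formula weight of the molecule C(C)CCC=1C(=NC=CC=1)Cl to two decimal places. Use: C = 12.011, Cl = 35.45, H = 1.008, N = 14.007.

Molecular formula: C9H12ClN.
M = 9×12.011 + 1×35.45 + 12×1.008 + 1×14.007 = 169.65 g/mol.

169.65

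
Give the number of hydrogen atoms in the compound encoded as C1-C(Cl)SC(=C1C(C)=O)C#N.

Hydrogens are implicit in SMILES; fill each atom to its normal valence:
  4 × C: no H
  1 × C: 3 H
  1 × C: 2 H
  1 × C: 1 H
  1 × Cl: no H
  1 × N: no H
  1 × O: no H
  1 × S: no H
  Total hydrogens = 6.

6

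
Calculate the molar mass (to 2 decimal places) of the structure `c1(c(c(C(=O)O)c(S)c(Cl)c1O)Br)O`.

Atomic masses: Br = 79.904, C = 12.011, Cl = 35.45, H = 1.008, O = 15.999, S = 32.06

Molecular formula: C7H4BrClO4S.
M = 1×79.904 + 7×12.011 + 1×35.45 + 4×1.008 + 4×15.999 + 1×32.06 = 299.52 g/mol.

299.52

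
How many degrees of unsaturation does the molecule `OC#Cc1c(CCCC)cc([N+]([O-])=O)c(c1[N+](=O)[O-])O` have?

Molecular formula from the SMILES: C12H12N2O6.
DoU = (2C + 2 + N − H − X)/2 = (2·12 + 2 + 2 − 12 − 0)/2 = 16/2 = 8.
(Structurally: 1 ring(s) + 7 π bond(s) = 8.)

8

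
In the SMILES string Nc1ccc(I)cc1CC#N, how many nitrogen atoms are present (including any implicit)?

2

The symbol for nitrogen appears 2 times in the SMILES.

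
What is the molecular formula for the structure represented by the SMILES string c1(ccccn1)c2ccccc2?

Heavy atoms from the SMILES: 11 C, 1 N.
Implicit hydrogens by atom environment:
  9 × C (aromatic): 1 H each → 9
  2 × C (aromatic): no H
  1 × N (aromatic): no H
  Total hydrogens = 9.
Molecular formula: C11H9N

C11H9N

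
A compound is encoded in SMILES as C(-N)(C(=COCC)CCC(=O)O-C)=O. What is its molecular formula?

C9H15NO4

Heavy atoms from the SMILES: 9 C, 1 N, 4 O.
Implicit hydrogens by atom environment:
  4 × O: no H
  3 × C: 2 H each → 6
  3 × C: no H
  2 × C: 3 H each → 6
  1 × C: 1 H
  1 × N: 2 H
  Total hydrogens = 15.
Molecular formula: C9H15NO4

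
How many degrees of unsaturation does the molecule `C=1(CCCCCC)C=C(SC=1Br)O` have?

Molecular formula from the SMILES: C10H15BrOS.
DoU = (2C + 2 + N − H − X)/2 = (2·10 + 2 + 0 − 15 − 1)/2 = 6/2 = 3.
(Structurally: 1 ring(s) + 2 π bond(s) = 3.)

3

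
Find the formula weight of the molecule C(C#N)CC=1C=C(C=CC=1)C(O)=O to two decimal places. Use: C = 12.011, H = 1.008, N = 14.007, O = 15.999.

175.19

Molecular formula: C10H9NO2.
M = 10×12.011 + 9×1.008 + 1×14.007 + 2×15.999 = 175.19 g/mol.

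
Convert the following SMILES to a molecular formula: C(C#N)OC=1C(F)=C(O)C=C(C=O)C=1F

Heavy atoms from the SMILES: 9 C, 2 F, 1 N, 3 O.
Implicit hydrogens by atom environment:
  5 × C (aromatic): no H
  2 × F: no H
  2 × O: no H
  1 × C: 2 H
  1 × C (aromatic): 1 H
  1 × C: 1 H
  1 × C: no H
  1 × N: no H
  1 × O: 1 H
  Total hydrogens = 5.
Molecular formula: C9H5F2NO3

C9H5F2NO3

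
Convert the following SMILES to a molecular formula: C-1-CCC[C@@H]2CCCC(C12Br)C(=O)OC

Heavy atoms from the SMILES: 1 Br, 12 C, 2 O.
Implicit hydrogens by atom environment:
  7 × C: 2 H each → 14
  2 × C: 1 H each → 2
  2 × C: no H
  2 × O: no H
  1 × Br: no H
  1 × C: 3 H
  Total hydrogens = 19.
Molecular formula: C12H19BrO2

C12H19BrO2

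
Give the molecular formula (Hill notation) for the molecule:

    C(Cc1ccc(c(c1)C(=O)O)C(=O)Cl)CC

Heavy atoms from the SMILES: 12 C, 1 Cl, 3 O.
Implicit hydrogens by atom environment:
  3 × C: 2 H each → 6
  3 × C (aromatic): 1 H each → 3
  3 × C (aromatic): no H
  2 × C: no H
  2 × O: no H
  1 × C: 3 H
  1 × Cl: no H
  1 × O: 1 H
  Total hydrogens = 13.
Molecular formula: C12H13ClO3

C12H13ClO3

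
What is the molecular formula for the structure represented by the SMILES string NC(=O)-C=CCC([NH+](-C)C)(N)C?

Heavy atoms from the SMILES: 8 C, 3 N, 1 O.
Implicit hydrogens by atom environment:
  3 × C: 3 H each → 9
  2 × C: 1 H each → 2
  2 × C: no H
  2 × N: 2 H each → 4
  1 × C: 2 H
  1 × N (charge +1): 1 H
  1 × O: no H
  Total hydrogens = 18.
Net charge +1.
Molecular formula: C8H18N3O+

C8H18N3O+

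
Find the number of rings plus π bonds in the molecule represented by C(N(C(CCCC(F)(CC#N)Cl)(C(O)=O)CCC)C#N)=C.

6

Molecular formula from the SMILES: C14H19ClFN3O2.
DoU = (2C + 2 + N − H − X)/2 = (2·14 + 2 + 3 − 19 − 2)/2 = 12/2 = 6.
(Structurally: 0 ring(s) + 6 π bond(s) = 6.)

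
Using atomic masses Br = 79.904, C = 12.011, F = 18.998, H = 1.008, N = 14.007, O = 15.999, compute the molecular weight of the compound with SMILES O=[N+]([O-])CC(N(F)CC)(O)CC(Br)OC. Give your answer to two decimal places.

289.10

Molecular formula: C7H14BrFN2O4.
M = 1×79.904 + 7×12.011 + 1×18.998 + 14×1.008 + 2×14.007 + 4×15.999 = 289.10 g/mol.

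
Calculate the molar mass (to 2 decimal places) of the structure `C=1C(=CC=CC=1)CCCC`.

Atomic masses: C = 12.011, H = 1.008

Molecular formula: C10H14.
M = 10×12.011 + 14×1.008 = 134.22 g/mol.

134.22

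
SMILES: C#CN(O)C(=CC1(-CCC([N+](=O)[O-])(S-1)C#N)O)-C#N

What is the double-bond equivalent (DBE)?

Molecular formula from the SMILES: C10H8N4O4S.
DoU = (2C + 2 + N − H − X)/2 = (2·10 + 2 + 4 − 8 − 0)/2 = 18/2 = 9.
(Structurally: 1 ring(s) + 8 π bond(s) = 9.)

9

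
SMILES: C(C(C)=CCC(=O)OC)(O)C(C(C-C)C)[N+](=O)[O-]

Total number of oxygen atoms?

5

The symbol for oxygen appears 5 times in the SMILES.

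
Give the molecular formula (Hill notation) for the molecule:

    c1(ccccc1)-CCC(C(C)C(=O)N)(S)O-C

C13H19NO2S

Heavy atoms from the SMILES: 13 C, 1 N, 2 O, 1 S.
Implicit hydrogens by atom environment:
  5 × C (aromatic): 1 H each → 5
  2 × C: 3 H each → 6
  2 × C: 2 H each → 4
  2 × C: no H
  2 × O: no H
  1 × C: 1 H
  1 × C (aromatic): no H
  1 × N: 2 H
  1 × S: 1 H
  Total hydrogens = 19.
Molecular formula: C13H19NO2S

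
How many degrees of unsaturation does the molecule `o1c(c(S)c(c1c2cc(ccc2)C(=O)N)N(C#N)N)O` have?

10

Molecular formula from the SMILES: C12H10N4O3S.
DoU = (2C + 2 + N − H − X)/2 = (2·12 + 2 + 4 − 10 − 0)/2 = 20/2 = 10.
(Structurally: 2 ring(s) + 8 π bond(s) = 10.)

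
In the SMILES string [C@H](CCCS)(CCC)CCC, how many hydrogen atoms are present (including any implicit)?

22

Hydrogens are implicit in SMILES; fill each atom to its normal valence:
  7 × C: 2 H each → 14
  2 × C: 3 H each → 6
  1 × C: 1 H
  1 × S: 1 H
  Total hydrogens = 22.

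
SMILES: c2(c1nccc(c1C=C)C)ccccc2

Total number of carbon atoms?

The symbol for carbon appears 14 times in the SMILES. Lowercase c denotes aromatic carbon and counts toward C.

14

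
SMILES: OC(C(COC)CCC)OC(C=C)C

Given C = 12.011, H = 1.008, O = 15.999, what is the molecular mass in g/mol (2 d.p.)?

202.29

Molecular formula: C11H22O3.
M = 11×12.011 + 22×1.008 + 3×15.999 = 202.29 g/mol.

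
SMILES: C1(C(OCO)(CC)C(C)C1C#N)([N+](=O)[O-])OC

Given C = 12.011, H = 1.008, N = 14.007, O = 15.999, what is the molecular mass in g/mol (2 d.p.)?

Molecular formula: C10H16N2O5.
M = 10×12.011 + 16×1.008 + 2×14.007 + 5×15.999 = 244.25 g/mol.

244.25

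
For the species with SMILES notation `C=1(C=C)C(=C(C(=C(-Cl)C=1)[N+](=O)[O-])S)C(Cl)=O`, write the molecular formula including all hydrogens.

C9H5Cl2NO3S

Heavy atoms from the SMILES: 9 C, 2 Cl, 1 N, 3 O, 1 S.
Implicit hydrogens by atom environment:
  5 × C (aromatic): no H
  2 × Cl: no H
  2 × O: no H
  1 × C: 2 H
  1 × C (aromatic): 1 H
  1 × C: 1 H
  1 × C: no H
  1 × N (charge +1): no H
  1 × O (charge -1): no H
  1 × S: 1 H
  Total hydrogens = 5.
Molecular formula: C9H5Cl2NO3S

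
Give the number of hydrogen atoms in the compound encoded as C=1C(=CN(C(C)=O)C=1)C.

9

Hydrogens are implicit in SMILES; fill each atom to its normal valence:
  3 × C (aromatic): 1 H each → 3
  2 × C: 3 H each → 6
  1 × C (aromatic): no H
  1 × C: no H
  1 × N (aromatic): no H
  1 × O: no H
  Total hydrogens = 9.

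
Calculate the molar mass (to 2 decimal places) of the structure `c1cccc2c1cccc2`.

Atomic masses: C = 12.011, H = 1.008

128.17

Molecular formula: C10H8.
M = 10×12.011 + 8×1.008 = 128.17 g/mol.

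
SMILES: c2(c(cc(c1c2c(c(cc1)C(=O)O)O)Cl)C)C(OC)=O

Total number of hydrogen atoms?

Hydrogens are implicit in SMILES; fill each atom to its normal valence:
  7 × C (aromatic): no H
  3 × C (aromatic): 1 H each → 3
  3 × O: no H
  2 × C: 3 H each → 6
  2 × C: no H
  2 × O: 1 H each → 2
  1 × Cl: no H
  Total hydrogens = 11.

11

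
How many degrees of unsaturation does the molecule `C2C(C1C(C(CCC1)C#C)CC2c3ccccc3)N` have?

Molecular formula from the SMILES: C18H23N.
DoU = (2C + 2 + N − H − X)/2 = (2·18 + 2 + 1 − 23 − 0)/2 = 16/2 = 8.
(Structurally: 3 ring(s) + 5 π bond(s) = 8.)

8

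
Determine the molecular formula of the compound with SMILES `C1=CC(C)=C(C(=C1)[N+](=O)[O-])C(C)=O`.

C9H9NO3

Heavy atoms from the SMILES: 9 C, 1 N, 3 O.
Implicit hydrogens by atom environment:
  3 × C (aromatic): 1 H each → 3
  3 × C (aromatic): no H
  2 × C: 3 H each → 6
  2 × O: no H
  1 × C: no H
  1 × N (charge +1): no H
  1 × O (charge -1): no H
  Total hydrogens = 9.
Molecular formula: C9H9NO3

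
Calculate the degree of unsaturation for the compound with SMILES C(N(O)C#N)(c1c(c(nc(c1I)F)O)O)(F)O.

6

Molecular formula from the SMILES: C7H4F2IN3O4.
DoU = (2C + 2 + N − H − X)/2 = (2·7 + 2 + 3 − 4 − 3)/2 = 12/2 = 6.
(Structurally: 1 ring(s) + 5 π bond(s) = 6.)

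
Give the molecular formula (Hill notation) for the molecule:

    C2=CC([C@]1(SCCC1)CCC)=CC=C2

C13H18S

Heavy atoms from the SMILES: 13 C, 1 S.
Implicit hydrogens by atom environment:
  5 × C: 2 H each → 10
  5 × C (aromatic): 1 H each → 5
  1 × C: 3 H
  1 × C: no H
  1 × C (aromatic): no H
  1 × S: no H
  Total hydrogens = 18.
Molecular formula: C13H18S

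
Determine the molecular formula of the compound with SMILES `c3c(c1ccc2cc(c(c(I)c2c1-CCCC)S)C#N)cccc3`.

C21H18INS

Heavy atoms from the SMILES: 21 C, 1 I, 1 N, 1 S.
Implicit hydrogens by atom environment:
  8 × C (aromatic): 1 H each → 8
  8 × C (aromatic): no H
  3 × C: 2 H each → 6
  1 × C: 3 H
  1 × C: no H
  1 × I: no H
  1 × N: no H
  1 × S: 1 H
  Total hydrogens = 18.
Molecular formula: C21H18INS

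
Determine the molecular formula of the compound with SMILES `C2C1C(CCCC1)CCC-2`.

Heavy atoms from the SMILES: 10 C.
Implicit hydrogens by atom environment:
  8 × C: 2 H each → 16
  2 × C: 1 H each → 2
  Total hydrogens = 18.
Molecular formula: C10H18

C10H18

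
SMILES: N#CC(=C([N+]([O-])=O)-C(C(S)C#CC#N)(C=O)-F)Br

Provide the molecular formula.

C9H3BrFN3O3S

Heavy atoms from the SMILES: 1 Br, 9 C, 1 F, 3 N, 3 O, 1 S.
Implicit hydrogens by atom environment:
  7 × C: no H
  2 × C: 1 H each → 2
  2 × N: no H
  2 × O: no H
  1 × Br: no H
  1 × F: no H
  1 × N (charge +1): no H
  1 × O (charge -1): no H
  1 × S: 1 H
  Total hydrogens = 3.
Molecular formula: C9H3BrFN3O3S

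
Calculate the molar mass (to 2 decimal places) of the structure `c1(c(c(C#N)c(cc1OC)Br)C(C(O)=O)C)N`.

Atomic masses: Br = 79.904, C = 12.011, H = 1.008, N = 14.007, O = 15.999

299.12

Molecular formula: C11H11BrN2O3.
M = 1×79.904 + 11×12.011 + 11×1.008 + 2×14.007 + 3×15.999 = 299.12 g/mol.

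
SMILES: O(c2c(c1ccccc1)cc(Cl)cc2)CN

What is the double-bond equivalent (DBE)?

Molecular formula from the SMILES: C13H12ClNO.
DoU = (2C + 2 + N − H − X)/2 = (2·13 + 2 + 1 − 12 − 1)/2 = 16/2 = 8.
(Structurally: 2 ring(s) + 6 π bond(s) = 8.)

8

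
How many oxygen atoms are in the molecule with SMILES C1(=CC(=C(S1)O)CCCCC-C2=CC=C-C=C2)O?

2

The symbol for oxygen appears 2 times in the SMILES.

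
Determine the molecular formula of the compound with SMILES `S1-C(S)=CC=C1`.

C4H4S2

Heavy atoms from the SMILES: 4 C, 2 S.
Implicit hydrogens by atom environment:
  3 × C (aromatic): 1 H each → 3
  1 × C (aromatic): no H
  1 × S: 1 H
  1 × S (aromatic): no H
  Total hydrogens = 4.
Molecular formula: C4H4S2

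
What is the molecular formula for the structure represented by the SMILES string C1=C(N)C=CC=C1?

Heavy atoms from the SMILES: 6 C, 1 N.
Implicit hydrogens by atom environment:
  5 × C (aromatic): 1 H each → 5
  1 × C (aromatic): no H
  1 × N: 2 H
  Total hydrogens = 7.
Molecular formula: C6H7N

C6H7N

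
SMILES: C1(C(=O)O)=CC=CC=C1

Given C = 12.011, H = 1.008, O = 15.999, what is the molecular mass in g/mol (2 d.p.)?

122.12

Molecular formula: C7H6O2.
M = 7×12.011 + 6×1.008 + 2×15.999 = 122.12 g/mol.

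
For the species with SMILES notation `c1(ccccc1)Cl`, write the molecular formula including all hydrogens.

C6H5Cl

Heavy atoms from the SMILES: 6 C, 1 Cl.
Implicit hydrogens by atom environment:
  5 × C (aromatic): 1 H each → 5
  1 × C (aromatic): no H
  1 × Cl: no H
  Total hydrogens = 5.
Molecular formula: C6H5Cl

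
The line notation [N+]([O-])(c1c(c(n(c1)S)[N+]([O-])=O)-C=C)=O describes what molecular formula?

C6H5N3O4S

Heavy atoms from the SMILES: 6 C, 3 N, 4 O, 1 S.
Implicit hydrogens by atom environment:
  3 × C (aromatic): no H
  2 × N (charge +1): no H
  2 × O: no H
  2 × O (charge -1): no H
  1 × C: 2 H
  1 × C (aromatic): 1 H
  1 × C: 1 H
  1 × N (aromatic): no H
  1 × S: 1 H
  Total hydrogens = 5.
Molecular formula: C6H5N3O4S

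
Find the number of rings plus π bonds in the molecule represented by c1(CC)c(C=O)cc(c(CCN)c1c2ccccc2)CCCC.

9

Molecular formula from the SMILES: C21H27NO.
DoU = (2C + 2 + N − H − X)/2 = (2·21 + 2 + 1 − 27 − 0)/2 = 18/2 = 9.
(Structurally: 2 ring(s) + 7 π bond(s) = 9.)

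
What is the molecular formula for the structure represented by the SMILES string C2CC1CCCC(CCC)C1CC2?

Heavy atoms from the SMILES: 13 C.
Implicit hydrogens by atom environment:
  9 × C: 2 H each → 18
  3 × C: 1 H each → 3
  1 × C: 3 H
  Total hydrogens = 24.
Molecular formula: C13H24

C13H24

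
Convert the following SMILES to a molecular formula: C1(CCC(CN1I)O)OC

C6H12INO2

Heavy atoms from the SMILES: 6 C, 1 I, 1 N, 2 O.
Implicit hydrogens by atom environment:
  3 × C: 2 H each → 6
  2 × C: 1 H each → 2
  1 × C: 3 H
  1 × I: no H
  1 × N: no H
  1 × O: 1 H
  1 × O: no H
  Total hydrogens = 12.
Molecular formula: C6H12INO2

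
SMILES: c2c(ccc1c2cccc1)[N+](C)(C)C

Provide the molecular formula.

C13H16N+

Heavy atoms from the SMILES: 13 C, 1 N.
Implicit hydrogens by atom environment:
  7 × C (aromatic): 1 H each → 7
  3 × C: 3 H each → 9
  3 × C (aromatic): no H
  1 × N (charge +1): no H
  Total hydrogens = 16.
Net charge +1.
Molecular formula: C13H16N+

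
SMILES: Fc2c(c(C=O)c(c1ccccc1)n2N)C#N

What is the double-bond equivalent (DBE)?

10

Molecular formula from the SMILES: C12H8FN3O.
DoU = (2C + 2 + N − H − X)/2 = (2·12 + 2 + 3 − 8 − 1)/2 = 20/2 = 10.
(Structurally: 2 ring(s) + 8 π bond(s) = 10.)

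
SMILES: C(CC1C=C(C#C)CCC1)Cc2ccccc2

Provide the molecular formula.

Heavy atoms from the SMILES: 17 C.
Implicit hydrogens by atom environment:
  6 × C: 2 H each → 12
  5 × C (aromatic): 1 H each → 5
  3 × C: 1 H each → 3
  2 × C: no H
  1 × C (aromatic): no H
  Total hydrogens = 20.
Molecular formula: C17H20

C17H20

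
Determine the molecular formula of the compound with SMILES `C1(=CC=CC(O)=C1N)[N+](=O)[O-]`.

Heavy atoms from the SMILES: 6 C, 2 N, 3 O.
Implicit hydrogens by atom environment:
  3 × C (aromatic): 1 H each → 3
  3 × C (aromatic): no H
  1 × N: 2 H
  1 × N (charge +1): no H
  1 × O: 1 H
  1 × O: no H
  1 × O (charge -1): no H
  Total hydrogens = 6.
Molecular formula: C6H6N2O3

C6H6N2O3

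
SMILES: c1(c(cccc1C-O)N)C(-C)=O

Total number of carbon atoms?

The symbol for carbon appears 9 times in the SMILES. Lowercase c denotes aromatic carbon and counts toward C.

9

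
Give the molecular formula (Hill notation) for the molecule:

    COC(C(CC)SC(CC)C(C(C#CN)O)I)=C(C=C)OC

C16H26INO3S

Heavy atoms from the SMILES: 16 C, 1 I, 1 N, 3 O, 1 S.
Implicit hydrogens by atom environment:
  5 × C: 1 H each → 5
  4 × C: 3 H each → 12
  4 × C: no H
  3 × C: 2 H each → 6
  2 × O: no H
  1 × I: no H
  1 × N: 2 H
  1 × O: 1 H
  1 × S: no H
  Total hydrogens = 26.
Molecular formula: C16H26INO3S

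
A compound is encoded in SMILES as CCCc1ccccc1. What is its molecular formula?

Heavy atoms from the SMILES: 9 C.
Implicit hydrogens by atom environment:
  5 × C (aromatic): 1 H each → 5
  2 × C: 2 H each → 4
  1 × C: 3 H
  1 × C (aromatic): no H
  Total hydrogens = 12.
Molecular formula: C9H12

C9H12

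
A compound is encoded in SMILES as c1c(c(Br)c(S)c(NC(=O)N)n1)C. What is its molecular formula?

Heavy atoms from the SMILES: 1 Br, 7 C, 3 N, 1 O, 1 S.
Implicit hydrogens by atom environment:
  4 × C (aromatic): no H
  1 × Br: no H
  1 × C: 3 H
  1 × C (aromatic): 1 H
  1 × C: no H
  1 × N: 2 H
  1 × N: 1 H
  1 × N (aromatic): no H
  1 × O: no H
  1 × S: 1 H
  Total hydrogens = 8.
Molecular formula: C7H8BrN3OS

C7H8BrN3OS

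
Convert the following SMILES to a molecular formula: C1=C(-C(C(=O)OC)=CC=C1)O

C8H8O3

Heavy atoms from the SMILES: 8 C, 3 O.
Implicit hydrogens by atom environment:
  4 × C (aromatic): 1 H each → 4
  2 × C (aromatic): no H
  2 × O: no H
  1 × C: 3 H
  1 × C: no H
  1 × O: 1 H
  Total hydrogens = 8.
Molecular formula: C8H8O3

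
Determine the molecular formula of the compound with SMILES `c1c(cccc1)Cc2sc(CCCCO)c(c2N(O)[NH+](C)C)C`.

C18H27N2O2S+

Heavy atoms from the SMILES: 18 C, 2 N, 2 O, 1 S.
Implicit hydrogens by atom environment:
  5 × C: 2 H each → 10
  5 × C (aromatic): 1 H each → 5
  5 × C (aromatic): no H
  3 × C: 3 H each → 9
  2 × O: 1 H each → 2
  1 × N (charge +1): 1 H
  1 × N: no H
  1 × S (aromatic): no H
  Total hydrogens = 27.
Net charge +1.
Molecular formula: C18H27N2O2S+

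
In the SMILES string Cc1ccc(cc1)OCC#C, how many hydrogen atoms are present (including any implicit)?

10

Hydrogens are implicit in SMILES; fill each atom to its normal valence:
  4 × C (aromatic): 1 H each → 4
  2 × C (aromatic): no H
  1 × C: 3 H
  1 × C: 2 H
  1 × C: 1 H
  1 × C: no H
  1 × O: no H
  Total hydrogens = 10.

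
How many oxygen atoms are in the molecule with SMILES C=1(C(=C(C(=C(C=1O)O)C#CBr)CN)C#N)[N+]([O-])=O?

4

The symbol for oxygen appears 4 times in the SMILES.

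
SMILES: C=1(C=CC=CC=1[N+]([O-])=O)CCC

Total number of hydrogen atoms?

11

Hydrogens are implicit in SMILES; fill each atom to its normal valence:
  4 × C (aromatic): 1 H each → 4
  2 × C: 2 H each → 4
  2 × C (aromatic): no H
  1 × C: 3 H
  1 × N (charge +1): no H
  1 × O: no H
  1 × O (charge -1): no H
  Total hydrogens = 11.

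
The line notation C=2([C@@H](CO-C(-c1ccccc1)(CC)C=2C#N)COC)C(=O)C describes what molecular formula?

Heavy atoms from the SMILES: 18 C, 1 N, 3 O.
Implicit hydrogens by atom environment:
  5 × C (aromatic): 1 H each → 5
  5 × C: no H
  3 × C: 3 H each → 9
  3 × C: 2 H each → 6
  3 × O: no H
  1 × C: 1 H
  1 × C (aromatic): no H
  1 × N: no H
  Total hydrogens = 21.
Molecular formula: C18H21NO3

C18H21NO3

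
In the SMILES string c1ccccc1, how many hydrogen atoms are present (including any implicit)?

Hydrogens are implicit in SMILES; fill each atom to its normal valence:
  6 × C (aromatic): 1 H each → 6
  Total hydrogens = 6.

6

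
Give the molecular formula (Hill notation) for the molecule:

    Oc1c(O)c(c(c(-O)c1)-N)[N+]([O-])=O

Heavy atoms from the SMILES: 6 C, 2 N, 5 O.
Implicit hydrogens by atom environment:
  5 × C (aromatic): no H
  3 × O: 1 H each → 3
  1 × C (aromatic): 1 H
  1 × N: 2 H
  1 × N (charge +1): no H
  1 × O: no H
  1 × O (charge -1): no H
  Total hydrogens = 6.
Molecular formula: C6H6N2O5

C6H6N2O5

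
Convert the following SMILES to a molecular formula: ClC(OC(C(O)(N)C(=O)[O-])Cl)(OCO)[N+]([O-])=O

Heavy atoms from the SMILES: 5 C, 2 Cl, 2 N, 8 O.
Implicit hydrogens by atom environment:
  4 × O: no H
  3 × C: no H
  2 × Cl: no H
  2 × O: 1 H each → 2
  2 × O (charge -1): no H
  1 × C: 2 H
  1 × C: 1 H
  1 × N: 2 H
  1 × N (charge +1): no H
  Total hydrogens = 7.
Net charge -1.
Molecular formula: C5H7Cl2N2O8-

C5H7Cl2N2O8-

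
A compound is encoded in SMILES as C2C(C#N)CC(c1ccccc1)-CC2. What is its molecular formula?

Heavy atoms from the SMILES: 13 C, 1 N.
Implicit hydrogens by atom environment:
  5 × C (aromatic): 1 H each → 5
  4 × C: 2 H each → 8
  2 × C: 1 H each → 2
  1 × C: no H
  1 × C (aromatic): no H
  1 × N: no H
  Total hydrogens = 15.
Molecular formula: C13H15N

C13H15N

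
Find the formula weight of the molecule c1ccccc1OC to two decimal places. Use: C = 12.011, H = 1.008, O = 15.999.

108.14

Molecular formula: C7H8O.
M = 7×12.011 + 8×1.008 + 1×15.999 = 108.14 g/mol.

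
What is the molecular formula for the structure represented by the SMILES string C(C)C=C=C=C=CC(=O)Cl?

Heavy atoms from the SMILES: 8 C, 1 Cl, 1 O.
Implicit hydrogens by atom environment:
  4 × C: no H
  2 × C: 1 H each → 2
  1 × C: 3 H
  1 × C: 2 H
  1 × Cl: no H
  1 × O: no H
  Total hydrogens = 7.
Molecular formula: C8H7ClO

C8H7ClO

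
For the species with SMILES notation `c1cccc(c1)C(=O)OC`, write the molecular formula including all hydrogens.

C8H8O2

Heavy atoms from the SMILES: 8 C, 2 O.
Implicit hydrogens by atom environment:
  5 × C (aromatic): 1 H each → 5
  2 × O: no H
  1 × C: 3 H
  1 × C (aromatic): no H
  1 × C: no H
  Total hydrogens = 8.
Molecular formula: C8H8O2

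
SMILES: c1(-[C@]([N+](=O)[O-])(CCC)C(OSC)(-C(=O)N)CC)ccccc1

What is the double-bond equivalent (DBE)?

6

Molecular formula from the SMILES: C15H22N2O4S.
DoU = (2C + 2 + N − H − X)/2 = (2·15 + 2 + 2 − 22 − 0)/2 = 12/2 = 6.
(Structurally: 1 ring(s) + 5 π bond(s) = 6.)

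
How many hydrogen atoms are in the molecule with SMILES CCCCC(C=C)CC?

18

Hydrogens are implicit in SMILES; fill each atom to its normal valence:
  5 × C: 2 H each → 10
  2 × C: 3 H each → 6
  2 × C: 1 H each → 2
  Total hydrogens = 18.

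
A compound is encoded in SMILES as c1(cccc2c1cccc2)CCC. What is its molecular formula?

Heavy atoms from the SMILES: 13 C.
Implicit hydrogens by atom environment:
  7 × C (aromatic): 1 H each → 7
  3 × C (aromatic): no H
  2 × C: 2 H each → 4
  1 × C: 3 H
  Total hydrogens = 14.
Molecular formula: C13H14

C13H14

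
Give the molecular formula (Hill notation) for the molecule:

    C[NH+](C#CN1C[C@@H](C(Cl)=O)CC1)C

Heavy atoms from the SMILES: 9 C, 1 Cl, 2 N, 1 O.
Implicit hydrogens by atom environment:
  3 × C: 2 H each → 6
  3 × C: no H
  2 × C: 3 H each → 6
  1 × C: 1 H
  1 × Cl: no H
  1 × N (charge +1): 1 H
  1 × N: no H
  1 × O: no H
  Total hydrogens = 14.
Net charge +1.
Molecular formula: C9H14ClN2O+

C9H14ClN2O+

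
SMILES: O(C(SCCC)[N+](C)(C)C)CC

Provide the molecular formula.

C9H22NOS+

Heavy atoms from the SMILES: 9 C, 1 N, 1 O, 1 S.
Implicit hydrogens by atom environment:
  5 × C: 3 H each → 15
  3 × C: 2 H each → 6
  1 × C: 1 H
  1 × N (charge +1): no H
  1 × O: no H
  1 × S: no H
  Total hydrogens = 22.
Net charge +1.
Molecular formula: C9H22NOS+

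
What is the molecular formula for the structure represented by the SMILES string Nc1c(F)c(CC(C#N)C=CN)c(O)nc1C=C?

Heavy atoms from the SMILES: 12 C, 1 F, 4 N, 1 O.
Implicit hydrogens by atom environment:
  5 × C (aromatic): no H
  4 × C: 1 H each → 4
  2 × C: 2 H each → 4
  2 × N: 2 H each → 4
  1 × C: no H
  1 × F: no H
  1 × N (aromatic): no H
  1 × N: no H
  1 × O: 1 H
  Total hydrogens = 13.
Molecular formula: C12H13FN4O

C12H13FN4O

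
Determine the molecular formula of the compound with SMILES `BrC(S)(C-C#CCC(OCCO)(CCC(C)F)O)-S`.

Heavy atoms from the SMILES: 1 Br, 12 C, 1 F, 3 O, 2 S.
Implicit hydrogens by atom environment:
  6 × C: 2 H each → 12
  4 × C: no H
  2 × O: 1 H each → 2
  2 × S: 1 H each → 2
  1 × Br: no H
  1 × C: 3 H
  1 × C: 1 H
  1 × F: no H
  1 × O: no H
  Total hydrogens = 20.
Molecular formula: C12H20BrFO3S2

C12H20BrFO3S2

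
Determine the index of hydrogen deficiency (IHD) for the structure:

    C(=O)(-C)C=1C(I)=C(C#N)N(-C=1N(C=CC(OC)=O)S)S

8

Molecular formula from the SMILES: C11H10IN3O3S2.
DoU = (2C + 2 + N − H − X)/2 = (2·11 + 2 + 3 − 10 − 1)/2 = 16/2 = 8.
(Structurally: 1 ring(s) + 7 π bond(s) = 8.)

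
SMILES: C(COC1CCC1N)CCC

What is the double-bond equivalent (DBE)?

1

Molecular formula from the SMILES: C9H19NO.
DoU = (2C + 2 + N − H − X)/2 = (2·9 + 2 + 1 − 19 − 0)/2 = 2/2 = 1.
(Structurally: 1 ring(s) + 0 π bond(s) = 1.)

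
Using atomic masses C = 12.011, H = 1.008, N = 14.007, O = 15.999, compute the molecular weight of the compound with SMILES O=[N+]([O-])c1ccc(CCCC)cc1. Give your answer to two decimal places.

Molecular formula: C10H13NO2.
M = 10×12.011 + 13×1.008 + 1×14.007 + 2×15.999 = 179.22 g/mol.

179.22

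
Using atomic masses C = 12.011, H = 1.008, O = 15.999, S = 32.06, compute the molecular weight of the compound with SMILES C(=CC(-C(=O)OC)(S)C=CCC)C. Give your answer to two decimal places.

200.30

Molecular formula: C10H16O2S.
M = 10×12.011 + 16×1.008 + 2×15.999 + 1×32.06 = 200.30 g/mol.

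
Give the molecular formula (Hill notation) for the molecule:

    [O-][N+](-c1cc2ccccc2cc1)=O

C10H7NO2

Heavy atoms from the SMILES: 10 C, 1 N, 2 O.
Implicit hydrogens by atom environment:
  7 × C (aromatic): 1 H each → 7
  3 × C (aromatic): no H
  1 × N (charge +1): no H
  1 × O: no H
  1 × O (charge -1): no H
  Total hydrogens = 7.
Molecular formula: C10H7NO2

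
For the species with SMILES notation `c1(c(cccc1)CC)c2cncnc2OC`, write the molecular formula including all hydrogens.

C13H14N2O

Heavy atoms from the SMILES: 13 C, 2 N, 1 O.
Implicit hydrogens by atom environment:
  6 × C (aromatic): 1 H each → 6
  4 × C (aromatic): no H
  2 × C: 3 H each → 6
  2 × N (aromatic): no H
  1 × C: 2 H
  1 × O: no H
  Total hydrogens = 14.
Molecular formula: C13H14N2O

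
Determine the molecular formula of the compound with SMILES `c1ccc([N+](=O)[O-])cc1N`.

Heavy atoms from the SMILES: 6 C, 2 N, 2 O.
Implicit hydrogens by atom environment:
  4 × C (aromatic): 1 H each → 4
  2 × C (aromatic): no H
  1 × N: 2 H
  1 × N (charge +1): no H
  1 × O: no H
  1 × O (charge -1): no H
  Total hydrogens = 6.
Molecular formula: C6H6N2O2

C6H6N2O2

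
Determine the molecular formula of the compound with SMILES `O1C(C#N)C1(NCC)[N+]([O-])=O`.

Heavy atoms from the SMILES: 5 C, 3 N, 3 O.
Implicit hydrogens by atom environment:
  2 × C: no H
  2 × O: no H
  1 × C: 3 H
  1 × C: 2 H
  1 × C: 1 H
  1 × N: 1 H
  1 × N: no H
  1 × N (charge +1): no H
  1 × O (charge -1): no H
  Total hydrogens = 7.
Molecular formula: C5H7N3O3

C5H7N3O3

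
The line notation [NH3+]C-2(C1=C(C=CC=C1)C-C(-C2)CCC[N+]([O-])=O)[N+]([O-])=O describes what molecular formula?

C13H18N3O4+

Heavy atoms from the SMILES: 13 C, 3 N, 4 O.
Implicit hydrogens by atom environment:
  5 × C: 2 H each → 10
  4 × C (aromatic): 1 H each → 4
  2 × C (aromatic): no H
  2 × N (charge +1): no H
  2 × O: no H
  2 × O (charge -1): no H
  1 × C: 1 H
  1 × C: no H
  1 × N (charge +1): 3 H
  Total hydrogens = 18.
Net charge +1.
Molecular formula: C13H18N3O4+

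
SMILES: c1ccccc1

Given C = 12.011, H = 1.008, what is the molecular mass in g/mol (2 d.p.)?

Molecular formula: C6H6.
M = 6×12.011 + 6×1.008 = 78.11 g/mol.

78.11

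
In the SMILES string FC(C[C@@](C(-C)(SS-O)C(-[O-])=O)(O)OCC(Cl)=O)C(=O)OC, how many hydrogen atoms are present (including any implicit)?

Hydrogens are implicit in SMILES; fill each atom to its normal valence:
  5 × C: no H
  5 × O: no H
  2 × C: 3 H each → 6
  2 × C: 2 H each → 4
  2 × O: 1 H each → 2
  2 × S: no H
  1 × C: 1 H
  1 × Cl: no H
  1 × F: no H
  1 × O (charge -1): no H
  Total hydrogens = 13.

13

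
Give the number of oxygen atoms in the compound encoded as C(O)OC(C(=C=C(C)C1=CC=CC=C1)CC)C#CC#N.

The symbol for oxygen appears 2 times in the SMILES.

2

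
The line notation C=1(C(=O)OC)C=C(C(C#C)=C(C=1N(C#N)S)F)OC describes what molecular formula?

C12H9FN2O3S

Heavy atoms from the SMILES: 12 C, 1 F, 2 N, 3 O, 1 S.
Implicit hydrogens by atom environment:
  5 × C (aromatic): no H
  3 × C: no H
  3 × O: no H
  2 × C: 3 H each → 6
  2 × N: no H
  1 × C (aromatic): 1 H
  1 × C: 1 H
  1 × F: no H
  1 × S: 1 H
  Total hydrogens = 9.
Molecular formula: C12H9FN2O3S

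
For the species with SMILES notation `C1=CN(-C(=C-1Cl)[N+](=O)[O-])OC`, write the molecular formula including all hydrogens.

C5H5ClN2O3

Heavy atoms from the SMILES: 5 C, 1 Cl, 2 N, 3 O.
Implicit hydrogens by atom environment:
  2 × C (aromatic): 1 H each → 2
  2 × C (aromatic): no H
  2 × O: no H
  1 × C: 3 H
  1 × Cl: no H
  1 × N (aromatic): no H
  1 × N (charge +1): no H
  1 × O (charge -1): no H
  Total hydrogens = 5.
Molecular formula: C5H5ClN2O3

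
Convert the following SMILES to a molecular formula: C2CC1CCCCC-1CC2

C10H18

Heavy atoms from the SMILES: 10 C.
Implicit hydrogens by atom environment:
  8 × C: 2 H each → 16
  2 × C: 1 H each → 2
  Total hydrogens = 18.
Molecular formula: C10H18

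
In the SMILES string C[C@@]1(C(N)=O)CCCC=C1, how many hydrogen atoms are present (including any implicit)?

Hydrogens are implicit in SMILES; fill each atom to its normal valence:
  3 × C: 2 H each → 6
  2 × C: 1 H each → 2
  2 × C: no H
  1 × C: 3 H
  1 × N: 2 H
  1 × O: no H
  Total hydrogens = 13.

13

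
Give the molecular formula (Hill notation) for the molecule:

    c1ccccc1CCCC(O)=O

Heavy atoms from the SMILES: 10 C, 2 O.
Implicit hydrogens by atom environment:
  5 × C (aromatic): 1 H each → 5
  3 × C: 2 H each → 6
  1 × C (aromatic): no H
  1 × C: no H
  1 × O: 1 H
  1 × O: no H
  Total hydrogens = 12.
Molecular formula: C10H12O2

C10H12O2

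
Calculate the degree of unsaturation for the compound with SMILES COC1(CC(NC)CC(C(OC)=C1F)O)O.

2

Molecular formula from the SMILES: C10H18FNO4.
DoU = (2C + 2 + N − H − X)/2 = (2·10 + 2 + 1 − 18 − 1)/2 = 4/2 = 2.
(Structurally: 1 ring(s) + 1 π bond(s) = 2.)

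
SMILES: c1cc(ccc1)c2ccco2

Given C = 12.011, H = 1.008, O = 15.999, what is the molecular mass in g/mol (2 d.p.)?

Molecular formula: C10H8O.
M = 10×12.011 + 8×1.008 + 1×15.999 = 144.17 g/mol.

144.17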